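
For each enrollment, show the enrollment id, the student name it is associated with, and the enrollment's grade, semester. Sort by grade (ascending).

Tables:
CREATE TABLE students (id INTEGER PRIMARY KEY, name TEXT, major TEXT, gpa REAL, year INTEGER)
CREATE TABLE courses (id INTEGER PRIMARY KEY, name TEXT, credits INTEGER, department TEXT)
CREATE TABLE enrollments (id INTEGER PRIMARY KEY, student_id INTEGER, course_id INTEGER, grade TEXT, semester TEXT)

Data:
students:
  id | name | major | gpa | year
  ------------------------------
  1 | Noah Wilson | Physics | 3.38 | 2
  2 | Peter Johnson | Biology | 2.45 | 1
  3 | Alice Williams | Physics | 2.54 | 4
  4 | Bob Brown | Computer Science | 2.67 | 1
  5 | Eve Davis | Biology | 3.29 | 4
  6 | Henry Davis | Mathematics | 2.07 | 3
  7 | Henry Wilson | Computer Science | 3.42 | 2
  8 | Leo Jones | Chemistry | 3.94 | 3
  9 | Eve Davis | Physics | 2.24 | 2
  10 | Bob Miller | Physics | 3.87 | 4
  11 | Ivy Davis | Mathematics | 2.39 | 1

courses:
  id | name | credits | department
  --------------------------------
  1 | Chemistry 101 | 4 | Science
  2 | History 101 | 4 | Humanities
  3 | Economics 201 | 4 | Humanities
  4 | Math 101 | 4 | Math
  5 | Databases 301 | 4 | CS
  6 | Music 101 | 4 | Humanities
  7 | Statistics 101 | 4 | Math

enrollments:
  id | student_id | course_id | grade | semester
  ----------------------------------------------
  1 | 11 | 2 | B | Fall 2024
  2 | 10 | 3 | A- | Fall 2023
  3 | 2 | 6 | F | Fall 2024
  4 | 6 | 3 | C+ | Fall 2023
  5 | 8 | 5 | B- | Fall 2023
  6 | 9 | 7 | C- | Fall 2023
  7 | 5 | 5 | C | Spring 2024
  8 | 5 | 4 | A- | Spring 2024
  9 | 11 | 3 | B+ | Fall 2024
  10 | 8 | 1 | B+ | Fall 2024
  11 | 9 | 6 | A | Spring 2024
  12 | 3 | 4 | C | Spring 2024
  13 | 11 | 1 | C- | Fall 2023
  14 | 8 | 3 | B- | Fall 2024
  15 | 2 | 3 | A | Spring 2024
SELECT c.id, p.name AS student, c.grade, c.semester FROM enrollments c JOIN students p ON c.student_id = p.id ORDER BY c.grade ASC

Execution result:
id | student | grade | semester
11 | Eve Davis | A | Spring 2024
15 | Peter Johnson | A | Spring 2024
2 | Bob Miller | A- | Fall 2023
8 | Eve Davis | A- | Spring 2024
1 | Ivy Davis | B | Fall 2024
9 | Ivy Davis | B+ | Fall 2024
10 | Leo Jones | B+ | Fall 2024
5 | Leo Jones | B- | Fall 2023
14 | Leo Jones | B- | Fall 2024
7 | Eve Davis | C | Spring 2024
12 | Alice Williams | C | Spring 2024
4 | Henry Davis | C+ | Fall 2023
6 | Eve Davis | C- | Fall 2023
13 | Ivy Davis | C- | Fall 2023
3 | Peter Johnson | F | Fall 2024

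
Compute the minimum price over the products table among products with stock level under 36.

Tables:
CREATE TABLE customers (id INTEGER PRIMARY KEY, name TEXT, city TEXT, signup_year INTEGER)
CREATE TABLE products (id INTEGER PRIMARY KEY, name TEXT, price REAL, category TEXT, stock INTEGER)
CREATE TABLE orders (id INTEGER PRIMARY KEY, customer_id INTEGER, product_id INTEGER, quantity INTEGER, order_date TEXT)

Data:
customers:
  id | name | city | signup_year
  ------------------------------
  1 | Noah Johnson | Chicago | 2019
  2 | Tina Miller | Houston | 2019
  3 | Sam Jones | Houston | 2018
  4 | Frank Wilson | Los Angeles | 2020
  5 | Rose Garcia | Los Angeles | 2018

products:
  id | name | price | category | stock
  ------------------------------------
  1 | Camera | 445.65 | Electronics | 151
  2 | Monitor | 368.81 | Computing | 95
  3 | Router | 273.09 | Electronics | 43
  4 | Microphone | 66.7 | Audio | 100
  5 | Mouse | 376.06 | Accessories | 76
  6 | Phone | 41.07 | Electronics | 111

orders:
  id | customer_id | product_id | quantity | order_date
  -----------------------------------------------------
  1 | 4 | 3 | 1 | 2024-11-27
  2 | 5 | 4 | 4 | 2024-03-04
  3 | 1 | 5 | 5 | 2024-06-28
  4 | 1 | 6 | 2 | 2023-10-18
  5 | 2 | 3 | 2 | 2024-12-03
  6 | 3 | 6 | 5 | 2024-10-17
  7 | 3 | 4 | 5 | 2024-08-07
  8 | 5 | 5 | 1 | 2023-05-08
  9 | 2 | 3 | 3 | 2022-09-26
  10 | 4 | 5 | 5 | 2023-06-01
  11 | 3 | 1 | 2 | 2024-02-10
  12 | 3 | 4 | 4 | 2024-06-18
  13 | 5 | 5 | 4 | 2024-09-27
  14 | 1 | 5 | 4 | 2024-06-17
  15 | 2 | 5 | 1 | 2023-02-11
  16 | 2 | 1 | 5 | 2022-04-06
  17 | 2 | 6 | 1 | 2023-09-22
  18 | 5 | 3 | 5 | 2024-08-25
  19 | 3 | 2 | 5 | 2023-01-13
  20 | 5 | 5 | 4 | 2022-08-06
SELECT MIN(price) FROM products WHERE stock < 36

Execution result:
NULL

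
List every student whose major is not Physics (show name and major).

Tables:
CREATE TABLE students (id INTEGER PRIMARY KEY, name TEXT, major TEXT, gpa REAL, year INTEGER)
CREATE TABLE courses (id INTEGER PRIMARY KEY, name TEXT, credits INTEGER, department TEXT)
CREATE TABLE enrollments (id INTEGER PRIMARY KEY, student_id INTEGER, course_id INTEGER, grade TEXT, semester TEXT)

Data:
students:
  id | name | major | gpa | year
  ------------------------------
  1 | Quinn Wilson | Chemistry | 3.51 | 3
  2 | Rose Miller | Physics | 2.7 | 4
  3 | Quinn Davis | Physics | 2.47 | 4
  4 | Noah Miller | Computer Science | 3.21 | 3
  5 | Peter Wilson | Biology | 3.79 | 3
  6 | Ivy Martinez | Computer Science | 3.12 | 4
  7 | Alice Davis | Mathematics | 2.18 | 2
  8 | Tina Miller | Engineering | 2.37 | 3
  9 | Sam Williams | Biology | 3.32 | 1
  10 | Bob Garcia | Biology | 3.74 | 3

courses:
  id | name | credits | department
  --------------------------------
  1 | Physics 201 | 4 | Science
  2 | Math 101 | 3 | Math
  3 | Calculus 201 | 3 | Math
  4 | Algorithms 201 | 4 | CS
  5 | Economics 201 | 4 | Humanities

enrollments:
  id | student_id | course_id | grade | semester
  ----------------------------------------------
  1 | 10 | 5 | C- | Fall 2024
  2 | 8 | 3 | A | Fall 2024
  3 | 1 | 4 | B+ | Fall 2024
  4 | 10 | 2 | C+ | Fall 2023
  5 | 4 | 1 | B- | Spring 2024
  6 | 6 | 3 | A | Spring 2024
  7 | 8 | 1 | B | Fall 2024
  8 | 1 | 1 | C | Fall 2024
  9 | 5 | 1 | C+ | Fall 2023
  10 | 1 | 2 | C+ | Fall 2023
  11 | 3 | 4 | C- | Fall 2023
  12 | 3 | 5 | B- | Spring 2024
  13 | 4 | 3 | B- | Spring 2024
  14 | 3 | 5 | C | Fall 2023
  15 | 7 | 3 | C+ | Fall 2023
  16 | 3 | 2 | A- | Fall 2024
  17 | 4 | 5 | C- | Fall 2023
SELECT name, major FROM students WHERE major <> 'Physics'

Execution result:
name | major
Quinn Wilson | Chemistry
Noah Miller | Computer Science
Peter Wilson | Biology
Ivy Martinez | Computer Science
Alice Davis | Mathematics
Tina Miller | Engineering
Sam Williams | Biology
Bob Garcia | Biology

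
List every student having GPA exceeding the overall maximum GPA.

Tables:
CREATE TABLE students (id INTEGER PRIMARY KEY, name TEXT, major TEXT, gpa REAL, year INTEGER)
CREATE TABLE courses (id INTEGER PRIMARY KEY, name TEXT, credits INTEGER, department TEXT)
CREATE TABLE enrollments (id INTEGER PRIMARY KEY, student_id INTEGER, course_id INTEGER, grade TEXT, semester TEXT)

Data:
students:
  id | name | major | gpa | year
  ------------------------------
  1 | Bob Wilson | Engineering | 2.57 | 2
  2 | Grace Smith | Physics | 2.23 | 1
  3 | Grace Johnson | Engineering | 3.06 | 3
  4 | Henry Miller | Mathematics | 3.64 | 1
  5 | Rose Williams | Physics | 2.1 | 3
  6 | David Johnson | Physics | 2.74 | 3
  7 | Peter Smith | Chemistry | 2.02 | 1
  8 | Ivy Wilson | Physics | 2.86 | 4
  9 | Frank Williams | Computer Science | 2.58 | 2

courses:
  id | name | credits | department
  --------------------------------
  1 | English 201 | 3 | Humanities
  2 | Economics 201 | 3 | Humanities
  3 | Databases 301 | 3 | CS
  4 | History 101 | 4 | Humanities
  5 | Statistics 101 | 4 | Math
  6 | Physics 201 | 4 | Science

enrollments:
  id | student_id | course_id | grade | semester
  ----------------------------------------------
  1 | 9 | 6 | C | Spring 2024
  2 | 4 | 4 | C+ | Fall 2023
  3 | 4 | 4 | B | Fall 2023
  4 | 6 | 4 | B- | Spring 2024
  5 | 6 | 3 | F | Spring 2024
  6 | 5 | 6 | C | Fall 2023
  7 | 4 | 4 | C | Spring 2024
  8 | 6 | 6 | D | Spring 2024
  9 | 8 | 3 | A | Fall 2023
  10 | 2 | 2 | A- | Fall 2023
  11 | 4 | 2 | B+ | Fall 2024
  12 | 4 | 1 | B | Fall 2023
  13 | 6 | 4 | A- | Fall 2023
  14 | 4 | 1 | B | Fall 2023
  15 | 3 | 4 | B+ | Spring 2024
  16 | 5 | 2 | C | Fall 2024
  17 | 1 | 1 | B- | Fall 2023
SELECT name, gpa FROM students WHERE gpa > (SELECT MAX(gpa) FROM students)

Execution result:
(no rows)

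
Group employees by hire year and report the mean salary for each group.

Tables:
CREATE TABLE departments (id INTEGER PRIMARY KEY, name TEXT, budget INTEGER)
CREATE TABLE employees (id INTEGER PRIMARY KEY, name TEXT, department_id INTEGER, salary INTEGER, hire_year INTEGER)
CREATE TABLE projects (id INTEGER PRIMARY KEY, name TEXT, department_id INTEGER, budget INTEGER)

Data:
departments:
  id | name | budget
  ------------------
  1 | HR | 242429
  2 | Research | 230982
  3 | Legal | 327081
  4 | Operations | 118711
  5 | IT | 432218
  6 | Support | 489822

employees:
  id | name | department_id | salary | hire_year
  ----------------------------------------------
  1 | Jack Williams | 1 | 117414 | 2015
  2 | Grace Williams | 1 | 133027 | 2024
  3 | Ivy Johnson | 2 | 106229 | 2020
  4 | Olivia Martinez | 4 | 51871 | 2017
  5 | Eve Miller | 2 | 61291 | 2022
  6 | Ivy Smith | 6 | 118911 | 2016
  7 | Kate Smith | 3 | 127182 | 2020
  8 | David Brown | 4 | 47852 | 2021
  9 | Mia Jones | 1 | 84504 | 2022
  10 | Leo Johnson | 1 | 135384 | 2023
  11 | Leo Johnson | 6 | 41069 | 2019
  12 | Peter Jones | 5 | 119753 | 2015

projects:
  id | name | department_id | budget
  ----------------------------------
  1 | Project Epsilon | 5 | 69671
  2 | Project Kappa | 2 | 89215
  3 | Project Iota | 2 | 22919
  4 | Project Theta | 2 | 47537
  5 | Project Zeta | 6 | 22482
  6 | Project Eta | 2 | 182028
SELECT hire_year, AVG(salary) AS avg_salary FROM employees GROUP BY hire_year

Execution result:
hire_year | avg_salary
2015 | 118583.50
2016 | 118911.00
2017 | 51871.00
2019 | 41069.00
2020 | 116705.50
2021 | 47852.00
2022 | 72897.50
2023 | 135384.00
2024 | 133027.00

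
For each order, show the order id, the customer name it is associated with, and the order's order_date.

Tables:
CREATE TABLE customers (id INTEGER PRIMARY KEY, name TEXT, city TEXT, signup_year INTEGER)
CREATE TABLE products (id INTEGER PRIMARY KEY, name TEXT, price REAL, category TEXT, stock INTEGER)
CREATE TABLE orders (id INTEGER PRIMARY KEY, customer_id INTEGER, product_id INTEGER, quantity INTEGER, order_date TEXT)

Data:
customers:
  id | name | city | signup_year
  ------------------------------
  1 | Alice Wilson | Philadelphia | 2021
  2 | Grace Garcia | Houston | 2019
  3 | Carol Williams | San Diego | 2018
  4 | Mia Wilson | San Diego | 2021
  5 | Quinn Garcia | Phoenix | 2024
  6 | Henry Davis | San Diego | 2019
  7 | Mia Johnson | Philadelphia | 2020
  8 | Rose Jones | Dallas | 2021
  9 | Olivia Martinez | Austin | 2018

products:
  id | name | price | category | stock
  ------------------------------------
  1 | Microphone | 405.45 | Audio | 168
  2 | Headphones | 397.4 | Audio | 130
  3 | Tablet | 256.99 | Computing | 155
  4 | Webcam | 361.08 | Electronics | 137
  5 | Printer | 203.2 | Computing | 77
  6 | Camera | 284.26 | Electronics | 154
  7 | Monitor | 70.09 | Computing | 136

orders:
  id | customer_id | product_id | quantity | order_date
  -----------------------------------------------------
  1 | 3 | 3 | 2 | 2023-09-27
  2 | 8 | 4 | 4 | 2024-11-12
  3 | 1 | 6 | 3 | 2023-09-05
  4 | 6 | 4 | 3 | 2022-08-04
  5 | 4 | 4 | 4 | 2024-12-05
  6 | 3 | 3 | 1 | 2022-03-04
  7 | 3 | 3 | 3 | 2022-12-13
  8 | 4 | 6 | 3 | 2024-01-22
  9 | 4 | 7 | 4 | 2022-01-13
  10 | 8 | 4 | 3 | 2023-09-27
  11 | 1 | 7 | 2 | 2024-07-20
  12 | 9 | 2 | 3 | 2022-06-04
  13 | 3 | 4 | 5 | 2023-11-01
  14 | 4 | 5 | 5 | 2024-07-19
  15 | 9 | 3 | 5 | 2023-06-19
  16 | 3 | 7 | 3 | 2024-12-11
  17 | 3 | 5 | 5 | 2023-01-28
SELECT c.id, p.name AS customer, c.order_date FROM orders c JOIN customers p ON c.customer_id = p.id

Execution result:
id | customer | order_date
1 | Carol Williams | 2023-09-27
2 | Rose Jones | 2024-11-12
3 | Alice Wilson | 2023-09-05
4 | Henry Davis | 2022-08-04
5 | Mia Wilson | 2024-12-05
6 | Carol Williams | 2022-03-04
7 | Carol Williams | 2022-12-13
8 | Mia Wilson | 2024-01-22
9 | Mia Wilson | 2022-01-13
10 | Rose Jones | 2023-09-27
11 | Alice Wilson | 2024-07-20
12 | Olivia Martinez | 2022-06-04
13 | Carol Williams | 2023-11-01
14 | Mia Wilson | 2024-07-19
15 | Olivia Martinez | 2023-06-19
16 | Carol Williams | 2024-12-11
17 | Carol Williams | 2023-01-28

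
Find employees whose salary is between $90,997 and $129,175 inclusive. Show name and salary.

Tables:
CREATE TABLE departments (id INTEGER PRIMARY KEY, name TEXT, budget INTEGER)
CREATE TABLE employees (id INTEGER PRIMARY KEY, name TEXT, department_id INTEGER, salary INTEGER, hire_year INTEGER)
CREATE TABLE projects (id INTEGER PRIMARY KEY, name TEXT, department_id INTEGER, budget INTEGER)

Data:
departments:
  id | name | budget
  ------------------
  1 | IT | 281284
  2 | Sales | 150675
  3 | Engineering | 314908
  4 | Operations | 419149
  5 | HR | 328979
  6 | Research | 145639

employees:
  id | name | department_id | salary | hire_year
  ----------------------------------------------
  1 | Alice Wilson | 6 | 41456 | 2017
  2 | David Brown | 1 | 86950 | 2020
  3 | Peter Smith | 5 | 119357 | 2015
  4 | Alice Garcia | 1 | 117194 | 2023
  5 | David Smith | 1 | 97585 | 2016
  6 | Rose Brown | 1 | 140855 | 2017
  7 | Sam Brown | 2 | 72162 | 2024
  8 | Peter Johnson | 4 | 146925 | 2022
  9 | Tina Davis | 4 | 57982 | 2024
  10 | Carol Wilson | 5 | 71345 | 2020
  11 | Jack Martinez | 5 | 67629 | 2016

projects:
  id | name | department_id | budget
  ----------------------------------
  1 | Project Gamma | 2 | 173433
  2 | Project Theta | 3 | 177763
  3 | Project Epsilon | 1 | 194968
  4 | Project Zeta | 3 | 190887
SELECT name, salary FROM employees WHERE salary BETWEEN 90997 AND 129175

Execution result:
name | salary
Peter Smith | 119357
Alice Garcia | 117194
David Smith | 97585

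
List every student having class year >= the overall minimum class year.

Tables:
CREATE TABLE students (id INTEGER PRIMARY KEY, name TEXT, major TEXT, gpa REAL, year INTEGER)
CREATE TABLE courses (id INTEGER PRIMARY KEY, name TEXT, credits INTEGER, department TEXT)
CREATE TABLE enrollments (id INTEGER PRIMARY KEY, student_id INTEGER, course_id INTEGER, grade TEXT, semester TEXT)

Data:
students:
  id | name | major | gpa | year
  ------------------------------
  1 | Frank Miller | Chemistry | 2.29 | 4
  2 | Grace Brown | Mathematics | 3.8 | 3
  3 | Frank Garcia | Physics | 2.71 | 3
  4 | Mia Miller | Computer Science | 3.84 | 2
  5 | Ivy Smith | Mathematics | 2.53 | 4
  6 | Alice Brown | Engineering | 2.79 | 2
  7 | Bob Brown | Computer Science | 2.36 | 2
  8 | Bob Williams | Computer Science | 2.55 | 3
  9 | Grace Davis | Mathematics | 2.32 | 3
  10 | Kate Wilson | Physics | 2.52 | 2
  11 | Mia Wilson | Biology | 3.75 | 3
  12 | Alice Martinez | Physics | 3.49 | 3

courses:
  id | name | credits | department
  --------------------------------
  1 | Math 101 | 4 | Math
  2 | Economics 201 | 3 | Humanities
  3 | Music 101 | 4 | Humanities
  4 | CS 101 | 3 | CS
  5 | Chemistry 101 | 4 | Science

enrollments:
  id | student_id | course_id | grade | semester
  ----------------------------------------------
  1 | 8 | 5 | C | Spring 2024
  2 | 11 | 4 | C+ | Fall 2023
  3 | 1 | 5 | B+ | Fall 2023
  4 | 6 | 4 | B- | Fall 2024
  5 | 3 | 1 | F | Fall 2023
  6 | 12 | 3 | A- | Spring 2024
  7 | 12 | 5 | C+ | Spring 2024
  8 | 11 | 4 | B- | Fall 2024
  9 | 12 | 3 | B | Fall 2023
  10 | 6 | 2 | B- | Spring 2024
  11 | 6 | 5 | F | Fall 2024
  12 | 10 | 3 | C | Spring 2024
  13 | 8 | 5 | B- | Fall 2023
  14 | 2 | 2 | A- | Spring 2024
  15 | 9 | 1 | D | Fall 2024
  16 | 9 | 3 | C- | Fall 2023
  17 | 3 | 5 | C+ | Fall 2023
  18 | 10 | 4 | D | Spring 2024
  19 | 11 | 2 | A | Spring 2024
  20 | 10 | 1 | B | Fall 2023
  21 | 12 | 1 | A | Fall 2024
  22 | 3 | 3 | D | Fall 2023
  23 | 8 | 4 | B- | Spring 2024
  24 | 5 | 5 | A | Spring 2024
SELECT name, year FROM students WHERE year >= (SELECT MIN(year) FROM students)

Execution result:
name | year
Frank Miller | 4
Grace Brown | 3
Frank Garcia | 3
Mia Miller | 2
Ivy Smith | 4
Alice Brown | 2
Bob Brown | 2
Bob Williams | 3
Grace Davis | 3
Kate Wilson | 2
Mia Wilson | 3
Alice Martinez | 3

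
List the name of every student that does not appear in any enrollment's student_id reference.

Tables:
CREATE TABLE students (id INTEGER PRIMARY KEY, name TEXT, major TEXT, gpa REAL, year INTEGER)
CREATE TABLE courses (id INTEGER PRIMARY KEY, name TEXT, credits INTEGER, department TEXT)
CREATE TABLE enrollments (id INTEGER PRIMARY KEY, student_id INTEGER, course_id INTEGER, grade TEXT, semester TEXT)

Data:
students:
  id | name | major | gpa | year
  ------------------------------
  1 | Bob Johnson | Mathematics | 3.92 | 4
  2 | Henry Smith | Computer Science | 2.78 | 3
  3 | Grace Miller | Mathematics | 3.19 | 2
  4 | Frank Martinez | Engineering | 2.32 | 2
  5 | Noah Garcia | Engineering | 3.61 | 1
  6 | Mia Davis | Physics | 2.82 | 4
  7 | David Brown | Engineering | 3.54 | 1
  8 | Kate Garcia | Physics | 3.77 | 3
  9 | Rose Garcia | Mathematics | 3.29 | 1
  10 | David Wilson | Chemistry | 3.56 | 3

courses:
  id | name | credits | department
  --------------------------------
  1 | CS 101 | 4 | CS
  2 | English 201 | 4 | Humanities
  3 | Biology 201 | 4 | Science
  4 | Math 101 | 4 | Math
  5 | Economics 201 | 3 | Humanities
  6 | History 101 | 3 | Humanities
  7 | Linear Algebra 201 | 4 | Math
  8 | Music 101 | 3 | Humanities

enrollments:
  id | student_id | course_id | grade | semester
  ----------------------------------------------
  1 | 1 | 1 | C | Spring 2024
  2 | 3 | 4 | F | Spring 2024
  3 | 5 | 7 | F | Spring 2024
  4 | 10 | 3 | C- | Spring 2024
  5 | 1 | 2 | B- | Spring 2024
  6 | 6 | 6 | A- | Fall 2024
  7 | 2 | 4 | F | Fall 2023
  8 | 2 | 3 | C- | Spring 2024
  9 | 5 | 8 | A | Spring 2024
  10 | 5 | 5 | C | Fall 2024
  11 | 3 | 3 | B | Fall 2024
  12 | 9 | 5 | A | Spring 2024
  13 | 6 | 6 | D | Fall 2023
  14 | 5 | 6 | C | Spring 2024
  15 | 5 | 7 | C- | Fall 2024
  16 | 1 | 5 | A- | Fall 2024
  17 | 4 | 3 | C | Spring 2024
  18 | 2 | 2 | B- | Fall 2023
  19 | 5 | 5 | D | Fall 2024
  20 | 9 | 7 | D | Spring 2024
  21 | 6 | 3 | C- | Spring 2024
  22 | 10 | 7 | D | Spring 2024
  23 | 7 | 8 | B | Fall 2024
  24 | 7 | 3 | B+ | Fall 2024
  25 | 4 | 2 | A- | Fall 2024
SELECT p.name FROM students p LEFT JOIN enrollments c ON c.student_id = p.id WHERE c.id IS NULL

Execution result:
Kate Garcia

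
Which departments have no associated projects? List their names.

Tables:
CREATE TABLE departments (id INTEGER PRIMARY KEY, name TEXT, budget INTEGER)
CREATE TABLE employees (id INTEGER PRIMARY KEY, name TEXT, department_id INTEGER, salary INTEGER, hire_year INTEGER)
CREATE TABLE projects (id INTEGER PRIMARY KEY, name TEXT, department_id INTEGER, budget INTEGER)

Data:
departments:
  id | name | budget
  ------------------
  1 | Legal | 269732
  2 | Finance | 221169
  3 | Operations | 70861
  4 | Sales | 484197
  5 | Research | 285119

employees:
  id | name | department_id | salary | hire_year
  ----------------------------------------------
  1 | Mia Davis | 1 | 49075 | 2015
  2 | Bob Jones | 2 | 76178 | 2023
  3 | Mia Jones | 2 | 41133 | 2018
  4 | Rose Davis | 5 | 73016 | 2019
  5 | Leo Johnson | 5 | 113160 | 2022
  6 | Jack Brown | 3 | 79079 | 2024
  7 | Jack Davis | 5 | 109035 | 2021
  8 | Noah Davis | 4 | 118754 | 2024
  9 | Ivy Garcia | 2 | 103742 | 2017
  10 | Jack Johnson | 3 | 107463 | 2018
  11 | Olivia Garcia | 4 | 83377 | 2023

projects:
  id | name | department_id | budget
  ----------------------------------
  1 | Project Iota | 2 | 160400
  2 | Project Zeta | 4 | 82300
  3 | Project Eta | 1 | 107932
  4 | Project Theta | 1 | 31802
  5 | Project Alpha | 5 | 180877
SELECT p.name FROM departments p LEFT JOIN projects c ON c.department_id = p.id WHERE c.id IS NULL

Execution result:
Operations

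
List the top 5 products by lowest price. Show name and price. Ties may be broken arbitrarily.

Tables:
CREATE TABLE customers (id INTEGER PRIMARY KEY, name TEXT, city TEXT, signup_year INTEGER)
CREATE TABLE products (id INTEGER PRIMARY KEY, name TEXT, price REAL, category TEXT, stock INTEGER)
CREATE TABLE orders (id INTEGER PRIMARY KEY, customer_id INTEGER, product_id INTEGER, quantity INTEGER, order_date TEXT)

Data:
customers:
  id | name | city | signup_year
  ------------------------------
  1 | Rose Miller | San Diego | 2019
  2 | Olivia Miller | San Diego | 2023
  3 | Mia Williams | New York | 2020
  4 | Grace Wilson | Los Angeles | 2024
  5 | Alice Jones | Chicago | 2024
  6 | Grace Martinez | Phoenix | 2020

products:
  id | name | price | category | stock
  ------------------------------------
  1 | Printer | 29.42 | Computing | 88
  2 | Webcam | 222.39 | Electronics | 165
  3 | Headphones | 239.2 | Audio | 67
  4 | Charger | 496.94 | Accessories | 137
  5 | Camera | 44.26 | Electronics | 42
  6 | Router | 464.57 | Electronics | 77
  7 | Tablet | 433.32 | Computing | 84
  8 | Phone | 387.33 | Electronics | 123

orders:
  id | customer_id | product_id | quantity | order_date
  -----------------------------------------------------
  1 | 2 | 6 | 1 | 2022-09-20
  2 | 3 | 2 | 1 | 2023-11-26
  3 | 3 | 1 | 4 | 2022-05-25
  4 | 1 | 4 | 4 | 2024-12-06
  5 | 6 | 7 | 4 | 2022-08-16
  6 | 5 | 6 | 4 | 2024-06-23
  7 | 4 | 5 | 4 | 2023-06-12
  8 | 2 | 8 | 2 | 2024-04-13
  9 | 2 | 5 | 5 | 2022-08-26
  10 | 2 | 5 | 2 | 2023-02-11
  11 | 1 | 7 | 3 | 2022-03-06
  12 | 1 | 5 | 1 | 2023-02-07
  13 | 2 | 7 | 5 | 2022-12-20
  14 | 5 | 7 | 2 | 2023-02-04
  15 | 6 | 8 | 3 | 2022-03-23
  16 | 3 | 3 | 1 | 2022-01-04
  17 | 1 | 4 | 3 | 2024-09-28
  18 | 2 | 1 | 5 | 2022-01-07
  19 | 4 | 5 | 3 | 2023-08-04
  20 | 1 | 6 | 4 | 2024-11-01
SELECT name, price FROM products ORDER BY price ASC LIMIT 5

Execution result:
name | price
Printer | 29.42
Camera | 44.26
Webcam | 222.39
Headphones | 239.20
Phone | 387.33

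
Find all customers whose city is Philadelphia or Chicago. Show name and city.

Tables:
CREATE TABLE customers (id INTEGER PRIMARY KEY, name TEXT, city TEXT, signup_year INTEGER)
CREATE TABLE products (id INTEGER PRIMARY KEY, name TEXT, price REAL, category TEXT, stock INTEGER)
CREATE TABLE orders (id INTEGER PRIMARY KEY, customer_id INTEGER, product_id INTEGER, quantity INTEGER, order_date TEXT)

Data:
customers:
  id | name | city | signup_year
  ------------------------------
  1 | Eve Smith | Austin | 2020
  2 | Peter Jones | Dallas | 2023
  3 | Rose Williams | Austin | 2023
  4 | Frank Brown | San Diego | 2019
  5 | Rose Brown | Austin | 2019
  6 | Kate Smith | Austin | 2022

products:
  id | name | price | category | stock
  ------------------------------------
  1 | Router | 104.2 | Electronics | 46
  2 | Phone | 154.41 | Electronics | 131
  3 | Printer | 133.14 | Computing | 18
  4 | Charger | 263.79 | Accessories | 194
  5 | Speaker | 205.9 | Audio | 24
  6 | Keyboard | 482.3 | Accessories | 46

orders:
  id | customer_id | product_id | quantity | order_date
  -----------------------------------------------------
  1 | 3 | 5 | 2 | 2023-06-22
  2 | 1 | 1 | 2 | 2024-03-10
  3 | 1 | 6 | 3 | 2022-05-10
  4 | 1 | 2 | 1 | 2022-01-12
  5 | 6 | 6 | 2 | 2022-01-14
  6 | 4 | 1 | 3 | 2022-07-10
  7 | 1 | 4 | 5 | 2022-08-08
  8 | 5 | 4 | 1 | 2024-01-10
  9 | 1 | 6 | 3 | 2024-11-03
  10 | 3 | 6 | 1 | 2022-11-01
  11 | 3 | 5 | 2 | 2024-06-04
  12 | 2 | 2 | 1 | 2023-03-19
SELECT name, city FROM customers WHERE city IN ('Philadelphia', 'Chicago')

Execution result:
(no rows)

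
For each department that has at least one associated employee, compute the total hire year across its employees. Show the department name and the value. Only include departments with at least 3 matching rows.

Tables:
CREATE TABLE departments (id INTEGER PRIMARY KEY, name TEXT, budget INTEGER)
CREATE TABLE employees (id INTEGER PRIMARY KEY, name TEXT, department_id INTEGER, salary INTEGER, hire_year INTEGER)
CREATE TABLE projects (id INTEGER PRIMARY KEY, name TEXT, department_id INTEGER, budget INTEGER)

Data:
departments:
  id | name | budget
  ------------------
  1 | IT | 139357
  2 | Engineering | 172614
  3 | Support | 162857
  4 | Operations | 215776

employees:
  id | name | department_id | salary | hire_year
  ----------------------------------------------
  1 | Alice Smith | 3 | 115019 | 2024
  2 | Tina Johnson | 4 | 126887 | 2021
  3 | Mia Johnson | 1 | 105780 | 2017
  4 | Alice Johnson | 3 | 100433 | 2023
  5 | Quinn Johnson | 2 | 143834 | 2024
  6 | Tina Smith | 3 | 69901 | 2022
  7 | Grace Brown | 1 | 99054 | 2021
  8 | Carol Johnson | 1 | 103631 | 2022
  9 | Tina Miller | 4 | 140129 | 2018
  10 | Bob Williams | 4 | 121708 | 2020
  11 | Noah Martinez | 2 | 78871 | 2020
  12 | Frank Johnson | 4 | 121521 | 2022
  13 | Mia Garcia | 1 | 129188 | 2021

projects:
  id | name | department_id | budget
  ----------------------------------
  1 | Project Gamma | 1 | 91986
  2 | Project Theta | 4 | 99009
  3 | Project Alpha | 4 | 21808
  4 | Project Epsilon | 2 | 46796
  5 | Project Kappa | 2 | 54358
SELECT p.name, SUM(c.hire_year) AS sum_hire_year FROM employees c JOIN departments p ON c.department_id = p.id GROUP BY p.id, p.name HAVING COUNT(*) >= 3

Execution result:
name | sum_hire_year
IT | 8081
Support | 6069
Operations | 8081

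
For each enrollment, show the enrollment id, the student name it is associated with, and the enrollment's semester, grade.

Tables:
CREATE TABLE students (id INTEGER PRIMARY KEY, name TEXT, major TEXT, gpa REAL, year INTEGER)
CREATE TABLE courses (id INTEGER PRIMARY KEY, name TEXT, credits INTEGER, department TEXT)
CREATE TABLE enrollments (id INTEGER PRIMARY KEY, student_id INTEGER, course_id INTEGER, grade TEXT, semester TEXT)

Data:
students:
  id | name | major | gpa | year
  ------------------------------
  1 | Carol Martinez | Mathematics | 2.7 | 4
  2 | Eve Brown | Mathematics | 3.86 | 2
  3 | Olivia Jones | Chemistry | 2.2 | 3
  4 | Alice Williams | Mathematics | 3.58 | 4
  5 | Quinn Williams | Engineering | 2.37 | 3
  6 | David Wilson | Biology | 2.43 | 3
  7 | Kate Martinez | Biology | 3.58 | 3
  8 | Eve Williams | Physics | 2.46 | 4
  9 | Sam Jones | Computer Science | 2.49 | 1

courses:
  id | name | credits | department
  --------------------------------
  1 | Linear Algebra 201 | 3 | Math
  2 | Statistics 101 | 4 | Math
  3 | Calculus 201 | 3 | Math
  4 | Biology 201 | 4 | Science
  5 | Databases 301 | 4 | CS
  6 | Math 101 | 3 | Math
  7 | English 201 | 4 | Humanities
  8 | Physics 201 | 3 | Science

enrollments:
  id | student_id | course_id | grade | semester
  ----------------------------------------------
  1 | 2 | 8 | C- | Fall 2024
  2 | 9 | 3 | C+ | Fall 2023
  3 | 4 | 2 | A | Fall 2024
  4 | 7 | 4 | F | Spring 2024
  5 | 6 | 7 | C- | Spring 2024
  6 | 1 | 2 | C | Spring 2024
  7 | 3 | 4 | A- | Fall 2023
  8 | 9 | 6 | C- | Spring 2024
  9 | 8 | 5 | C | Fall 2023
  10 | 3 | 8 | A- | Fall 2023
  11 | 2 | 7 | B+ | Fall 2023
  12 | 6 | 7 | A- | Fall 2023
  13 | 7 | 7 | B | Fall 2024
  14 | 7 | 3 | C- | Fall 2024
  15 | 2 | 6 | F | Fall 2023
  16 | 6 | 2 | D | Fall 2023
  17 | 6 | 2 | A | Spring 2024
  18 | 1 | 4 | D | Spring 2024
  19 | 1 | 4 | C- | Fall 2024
SELECT c.id, p.name AS student, c.semester, c.grade FROM enrollments c JOIN students p ON c.student_id = p.id

Execution result:
id | student | semester | grade
1 | Eve Brown | Fall 2024 | C-
2 | Sam Jones | Fall 2023 | C+
3 | Alice Williams | Fall 2024 | A
4 | Kate Martinez | Spring 2024 | F
5 | David Wilson | Spring 2024 | C-
6 | Carol Martinez | Spring 2024 | C
7 | Olivia Jones | Fall 2023 | A-
8 | Sam Jones | Spring 2024 | C-
9 | Eve Williams | Fall 2023 | C
10 | Olivia Jones | Fall 2023 | A-
11 | Eve Brown | Fall 2023 | B+
12 | David Wilson | Fall 2023 | A-
13 | Kate Martinez | Fall 2024 | B
14 | Kate Martinez | Fall 2024 | C-
15 | Eve Brown | Fall 2023 | F
16 | David Wilson | Fall 2023 | D
17 | David Wilson | Spring 2024 | A
18 | Carol Martinez | Spring 2024 | D
19 | Carol Martinez | Fall 2024 | C-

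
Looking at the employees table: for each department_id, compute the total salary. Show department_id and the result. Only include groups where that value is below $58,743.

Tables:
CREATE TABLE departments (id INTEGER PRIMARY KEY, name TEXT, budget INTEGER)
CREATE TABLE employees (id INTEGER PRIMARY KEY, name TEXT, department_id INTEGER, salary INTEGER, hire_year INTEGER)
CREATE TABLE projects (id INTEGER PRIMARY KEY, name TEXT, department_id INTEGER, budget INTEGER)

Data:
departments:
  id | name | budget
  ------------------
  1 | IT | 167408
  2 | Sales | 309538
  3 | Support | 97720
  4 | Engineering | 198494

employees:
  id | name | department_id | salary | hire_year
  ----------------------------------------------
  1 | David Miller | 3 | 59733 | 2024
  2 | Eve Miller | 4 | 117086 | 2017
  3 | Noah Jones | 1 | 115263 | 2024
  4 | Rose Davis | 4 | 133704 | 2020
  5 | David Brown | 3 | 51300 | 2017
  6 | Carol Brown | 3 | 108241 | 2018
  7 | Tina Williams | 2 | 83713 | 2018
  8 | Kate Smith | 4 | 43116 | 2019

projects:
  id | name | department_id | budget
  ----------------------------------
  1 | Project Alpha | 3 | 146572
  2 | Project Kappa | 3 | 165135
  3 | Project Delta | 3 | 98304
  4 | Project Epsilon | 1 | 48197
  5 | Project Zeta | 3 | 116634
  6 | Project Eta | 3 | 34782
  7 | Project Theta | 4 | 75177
SELECT department_id, SUM(salary) AS sum_salary FROM employees GROUP BY department_id HAVING SUM(salary) < 58743

Execution result:
(no rows)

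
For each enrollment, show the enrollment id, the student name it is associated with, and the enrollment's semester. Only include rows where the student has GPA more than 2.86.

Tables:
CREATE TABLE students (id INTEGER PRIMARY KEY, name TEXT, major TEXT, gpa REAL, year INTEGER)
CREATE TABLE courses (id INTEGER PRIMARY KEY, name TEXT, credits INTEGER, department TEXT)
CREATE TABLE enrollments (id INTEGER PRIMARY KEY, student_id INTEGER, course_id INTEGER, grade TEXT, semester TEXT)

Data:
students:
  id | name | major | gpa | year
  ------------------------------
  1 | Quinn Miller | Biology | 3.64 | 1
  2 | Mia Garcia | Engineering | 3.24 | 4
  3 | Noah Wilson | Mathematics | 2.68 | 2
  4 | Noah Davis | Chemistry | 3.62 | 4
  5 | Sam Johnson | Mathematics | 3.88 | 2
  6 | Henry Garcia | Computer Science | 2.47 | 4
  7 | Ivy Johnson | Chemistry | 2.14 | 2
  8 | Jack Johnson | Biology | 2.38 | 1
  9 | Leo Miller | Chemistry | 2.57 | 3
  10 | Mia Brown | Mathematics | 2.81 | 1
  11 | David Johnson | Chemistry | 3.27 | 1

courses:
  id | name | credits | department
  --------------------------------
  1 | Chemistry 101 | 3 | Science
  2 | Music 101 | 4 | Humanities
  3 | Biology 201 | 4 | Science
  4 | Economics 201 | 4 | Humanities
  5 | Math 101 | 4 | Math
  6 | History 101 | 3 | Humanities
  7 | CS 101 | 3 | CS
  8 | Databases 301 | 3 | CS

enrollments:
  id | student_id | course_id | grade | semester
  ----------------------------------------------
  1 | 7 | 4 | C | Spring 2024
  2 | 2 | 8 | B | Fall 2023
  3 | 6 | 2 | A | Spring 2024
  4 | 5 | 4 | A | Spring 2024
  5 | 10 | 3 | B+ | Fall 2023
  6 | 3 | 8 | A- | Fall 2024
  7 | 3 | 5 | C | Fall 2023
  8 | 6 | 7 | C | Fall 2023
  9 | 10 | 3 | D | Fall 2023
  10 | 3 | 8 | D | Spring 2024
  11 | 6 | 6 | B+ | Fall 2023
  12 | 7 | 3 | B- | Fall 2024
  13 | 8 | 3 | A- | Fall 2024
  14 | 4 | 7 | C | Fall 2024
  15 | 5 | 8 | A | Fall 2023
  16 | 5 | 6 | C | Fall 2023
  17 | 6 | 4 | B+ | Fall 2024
SELECT c.id, p.name AS student, c.semester FROM enrollments c JOIN students p ON c.student_id = p.id WHERE p.gpa > 2.86

Execution result:
id | student | semester
2 | Mia Garcia | Fall 2023
4 | Sam Johnson | Spring 2024
14 | Noah Davis | Fall 2024
15 | Sam Johnson | Fall 2023
16 | Sam Johnson | Fall 2023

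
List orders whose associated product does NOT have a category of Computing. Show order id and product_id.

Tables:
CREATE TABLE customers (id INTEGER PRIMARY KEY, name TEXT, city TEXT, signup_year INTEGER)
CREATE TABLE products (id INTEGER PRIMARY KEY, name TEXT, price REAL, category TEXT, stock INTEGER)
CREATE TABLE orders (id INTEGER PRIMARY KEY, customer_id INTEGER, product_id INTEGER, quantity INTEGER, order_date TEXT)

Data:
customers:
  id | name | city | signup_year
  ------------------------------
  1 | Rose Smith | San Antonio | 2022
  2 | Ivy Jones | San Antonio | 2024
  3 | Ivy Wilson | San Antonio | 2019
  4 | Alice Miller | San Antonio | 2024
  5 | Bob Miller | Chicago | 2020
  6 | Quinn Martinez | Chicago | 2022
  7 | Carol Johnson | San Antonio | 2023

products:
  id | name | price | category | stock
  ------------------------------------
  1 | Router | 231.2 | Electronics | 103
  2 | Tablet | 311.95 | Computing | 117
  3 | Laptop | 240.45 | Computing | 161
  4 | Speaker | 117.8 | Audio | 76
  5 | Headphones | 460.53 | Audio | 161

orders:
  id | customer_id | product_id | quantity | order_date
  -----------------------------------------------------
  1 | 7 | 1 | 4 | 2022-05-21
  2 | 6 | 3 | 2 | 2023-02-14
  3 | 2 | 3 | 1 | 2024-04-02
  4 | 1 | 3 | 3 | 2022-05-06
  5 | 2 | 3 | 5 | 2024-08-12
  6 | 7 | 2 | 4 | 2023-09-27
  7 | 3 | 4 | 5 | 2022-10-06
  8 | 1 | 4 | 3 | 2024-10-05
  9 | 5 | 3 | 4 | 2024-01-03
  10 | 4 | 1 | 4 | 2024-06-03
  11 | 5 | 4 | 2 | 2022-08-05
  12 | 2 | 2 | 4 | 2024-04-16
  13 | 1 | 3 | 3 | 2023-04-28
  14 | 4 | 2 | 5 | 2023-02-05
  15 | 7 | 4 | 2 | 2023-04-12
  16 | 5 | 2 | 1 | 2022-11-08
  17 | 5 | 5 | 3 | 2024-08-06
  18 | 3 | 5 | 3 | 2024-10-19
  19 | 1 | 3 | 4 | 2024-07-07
SELECT id, product_id FROM orders WHERE product_id NOT IN (SELECT id FROM products WHERE category = 'Computing')

Execution result:
id | product_id
1 | 1
7 | 4
8 | 4
10 | 1
11 | 4
15 | 4
17 | 5
18 | 5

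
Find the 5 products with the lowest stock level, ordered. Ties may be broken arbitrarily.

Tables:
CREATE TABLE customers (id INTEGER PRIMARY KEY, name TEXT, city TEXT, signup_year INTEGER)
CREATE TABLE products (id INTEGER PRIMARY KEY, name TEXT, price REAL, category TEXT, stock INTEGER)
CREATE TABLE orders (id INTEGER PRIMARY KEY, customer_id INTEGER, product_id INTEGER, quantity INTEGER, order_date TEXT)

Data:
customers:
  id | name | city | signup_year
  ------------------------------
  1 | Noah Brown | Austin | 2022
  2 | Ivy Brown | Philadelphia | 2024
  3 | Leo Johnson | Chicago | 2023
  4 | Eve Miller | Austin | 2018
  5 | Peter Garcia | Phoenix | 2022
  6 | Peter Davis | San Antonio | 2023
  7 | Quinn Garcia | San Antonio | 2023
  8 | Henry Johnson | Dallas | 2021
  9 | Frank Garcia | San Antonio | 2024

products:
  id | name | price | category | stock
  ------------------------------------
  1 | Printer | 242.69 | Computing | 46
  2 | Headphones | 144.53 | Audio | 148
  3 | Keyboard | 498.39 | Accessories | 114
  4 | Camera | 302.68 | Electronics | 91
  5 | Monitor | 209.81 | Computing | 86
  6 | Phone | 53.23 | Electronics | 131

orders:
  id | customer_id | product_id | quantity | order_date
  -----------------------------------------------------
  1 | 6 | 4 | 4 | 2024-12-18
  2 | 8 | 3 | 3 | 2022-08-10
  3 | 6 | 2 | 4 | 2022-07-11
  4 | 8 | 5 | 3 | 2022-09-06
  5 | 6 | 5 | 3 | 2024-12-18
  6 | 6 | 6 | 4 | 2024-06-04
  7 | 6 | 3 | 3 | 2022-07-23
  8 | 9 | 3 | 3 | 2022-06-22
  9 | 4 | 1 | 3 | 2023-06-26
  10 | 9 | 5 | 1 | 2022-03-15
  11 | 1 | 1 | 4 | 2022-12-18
SELECT name, stock FROM products ORDER BY stock ASC LIMIT 5

Execution result:
name | stock
Printer | 46
Monitor | 86
Camera | 91
Keyboard | 114
Phone | 131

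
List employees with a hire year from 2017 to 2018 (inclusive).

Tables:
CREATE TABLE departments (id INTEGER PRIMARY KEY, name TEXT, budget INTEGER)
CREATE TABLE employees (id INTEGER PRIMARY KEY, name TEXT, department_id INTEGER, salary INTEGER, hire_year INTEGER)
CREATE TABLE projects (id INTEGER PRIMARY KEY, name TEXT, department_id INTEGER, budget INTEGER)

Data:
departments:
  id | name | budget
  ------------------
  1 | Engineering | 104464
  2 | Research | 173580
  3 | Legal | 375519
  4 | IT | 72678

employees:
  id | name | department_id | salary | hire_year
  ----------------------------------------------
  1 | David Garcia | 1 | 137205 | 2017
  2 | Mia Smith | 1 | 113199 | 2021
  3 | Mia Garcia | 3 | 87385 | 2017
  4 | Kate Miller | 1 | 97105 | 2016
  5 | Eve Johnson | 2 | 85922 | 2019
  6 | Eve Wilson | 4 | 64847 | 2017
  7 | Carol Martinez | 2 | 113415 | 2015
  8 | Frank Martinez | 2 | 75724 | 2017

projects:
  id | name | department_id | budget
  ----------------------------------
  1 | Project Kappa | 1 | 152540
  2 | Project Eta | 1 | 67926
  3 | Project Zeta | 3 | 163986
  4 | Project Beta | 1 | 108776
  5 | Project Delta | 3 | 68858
SELECT name, hire_year FROM employees WHERE hire_year BETWEEN 2017 AND 2018

Execution result:
name | hire_year
David Garcia | 2017
Mia Garcia | 2017
Eve Wilson | 2017
Frank Martinez | 2017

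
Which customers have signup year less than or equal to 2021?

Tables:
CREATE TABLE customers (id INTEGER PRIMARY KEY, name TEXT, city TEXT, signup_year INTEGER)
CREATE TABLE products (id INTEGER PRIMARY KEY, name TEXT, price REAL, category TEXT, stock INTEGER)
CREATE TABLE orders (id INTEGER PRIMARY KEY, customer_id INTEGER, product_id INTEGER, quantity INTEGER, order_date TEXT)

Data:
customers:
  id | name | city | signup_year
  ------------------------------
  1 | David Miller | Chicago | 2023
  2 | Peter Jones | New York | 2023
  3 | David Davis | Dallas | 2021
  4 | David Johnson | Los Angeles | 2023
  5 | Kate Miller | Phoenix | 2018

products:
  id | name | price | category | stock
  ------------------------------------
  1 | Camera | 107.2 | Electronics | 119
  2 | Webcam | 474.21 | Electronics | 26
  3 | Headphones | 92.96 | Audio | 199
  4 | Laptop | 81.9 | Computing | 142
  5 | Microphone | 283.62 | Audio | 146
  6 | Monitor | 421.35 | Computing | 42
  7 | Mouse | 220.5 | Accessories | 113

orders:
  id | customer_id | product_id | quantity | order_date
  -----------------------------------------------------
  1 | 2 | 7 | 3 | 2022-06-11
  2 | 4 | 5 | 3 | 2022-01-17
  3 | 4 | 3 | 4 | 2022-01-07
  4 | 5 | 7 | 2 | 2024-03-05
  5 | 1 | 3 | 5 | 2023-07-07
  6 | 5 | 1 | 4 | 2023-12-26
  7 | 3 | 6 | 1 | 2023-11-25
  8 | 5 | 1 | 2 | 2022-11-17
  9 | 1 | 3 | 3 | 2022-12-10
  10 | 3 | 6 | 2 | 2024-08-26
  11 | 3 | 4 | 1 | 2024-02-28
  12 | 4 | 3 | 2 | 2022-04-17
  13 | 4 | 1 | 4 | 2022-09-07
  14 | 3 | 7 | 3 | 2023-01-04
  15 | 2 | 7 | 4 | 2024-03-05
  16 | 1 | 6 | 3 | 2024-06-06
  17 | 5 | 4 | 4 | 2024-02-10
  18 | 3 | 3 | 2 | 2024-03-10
SELECT name, signup_year FROM customers WHERE signup_year <= 2021

Execution result:
name | signup_year
David Davis | 2021
Kate Miller | 2018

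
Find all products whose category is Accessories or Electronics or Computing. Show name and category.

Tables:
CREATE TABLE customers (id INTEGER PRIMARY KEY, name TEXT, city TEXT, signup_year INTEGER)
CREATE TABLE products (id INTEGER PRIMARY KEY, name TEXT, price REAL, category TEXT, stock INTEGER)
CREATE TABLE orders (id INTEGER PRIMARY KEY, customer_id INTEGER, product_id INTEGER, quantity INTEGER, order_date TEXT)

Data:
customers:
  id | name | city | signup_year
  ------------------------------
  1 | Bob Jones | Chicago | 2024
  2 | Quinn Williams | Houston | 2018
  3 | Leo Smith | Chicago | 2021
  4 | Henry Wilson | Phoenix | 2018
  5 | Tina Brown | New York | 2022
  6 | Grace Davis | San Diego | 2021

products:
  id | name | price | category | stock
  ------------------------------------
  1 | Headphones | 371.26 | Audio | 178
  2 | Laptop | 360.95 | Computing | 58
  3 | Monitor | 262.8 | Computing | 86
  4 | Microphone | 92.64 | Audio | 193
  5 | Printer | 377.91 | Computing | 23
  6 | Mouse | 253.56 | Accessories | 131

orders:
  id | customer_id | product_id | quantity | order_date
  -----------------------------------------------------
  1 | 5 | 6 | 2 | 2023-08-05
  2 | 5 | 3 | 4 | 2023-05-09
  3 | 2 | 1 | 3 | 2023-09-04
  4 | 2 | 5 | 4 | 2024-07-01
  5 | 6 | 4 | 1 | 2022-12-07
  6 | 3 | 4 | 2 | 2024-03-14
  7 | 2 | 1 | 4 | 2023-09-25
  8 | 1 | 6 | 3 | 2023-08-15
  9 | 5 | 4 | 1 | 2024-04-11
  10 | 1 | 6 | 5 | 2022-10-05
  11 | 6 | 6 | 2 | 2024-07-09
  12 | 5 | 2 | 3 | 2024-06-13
SELECT name, category FROM products WHERE category IN ('Accessories', 'Electronics', 'Computing')

Execution result:
name | category
Laptop | Computing
Monitor | Computing
Printer | Computing
Mouse | Accessories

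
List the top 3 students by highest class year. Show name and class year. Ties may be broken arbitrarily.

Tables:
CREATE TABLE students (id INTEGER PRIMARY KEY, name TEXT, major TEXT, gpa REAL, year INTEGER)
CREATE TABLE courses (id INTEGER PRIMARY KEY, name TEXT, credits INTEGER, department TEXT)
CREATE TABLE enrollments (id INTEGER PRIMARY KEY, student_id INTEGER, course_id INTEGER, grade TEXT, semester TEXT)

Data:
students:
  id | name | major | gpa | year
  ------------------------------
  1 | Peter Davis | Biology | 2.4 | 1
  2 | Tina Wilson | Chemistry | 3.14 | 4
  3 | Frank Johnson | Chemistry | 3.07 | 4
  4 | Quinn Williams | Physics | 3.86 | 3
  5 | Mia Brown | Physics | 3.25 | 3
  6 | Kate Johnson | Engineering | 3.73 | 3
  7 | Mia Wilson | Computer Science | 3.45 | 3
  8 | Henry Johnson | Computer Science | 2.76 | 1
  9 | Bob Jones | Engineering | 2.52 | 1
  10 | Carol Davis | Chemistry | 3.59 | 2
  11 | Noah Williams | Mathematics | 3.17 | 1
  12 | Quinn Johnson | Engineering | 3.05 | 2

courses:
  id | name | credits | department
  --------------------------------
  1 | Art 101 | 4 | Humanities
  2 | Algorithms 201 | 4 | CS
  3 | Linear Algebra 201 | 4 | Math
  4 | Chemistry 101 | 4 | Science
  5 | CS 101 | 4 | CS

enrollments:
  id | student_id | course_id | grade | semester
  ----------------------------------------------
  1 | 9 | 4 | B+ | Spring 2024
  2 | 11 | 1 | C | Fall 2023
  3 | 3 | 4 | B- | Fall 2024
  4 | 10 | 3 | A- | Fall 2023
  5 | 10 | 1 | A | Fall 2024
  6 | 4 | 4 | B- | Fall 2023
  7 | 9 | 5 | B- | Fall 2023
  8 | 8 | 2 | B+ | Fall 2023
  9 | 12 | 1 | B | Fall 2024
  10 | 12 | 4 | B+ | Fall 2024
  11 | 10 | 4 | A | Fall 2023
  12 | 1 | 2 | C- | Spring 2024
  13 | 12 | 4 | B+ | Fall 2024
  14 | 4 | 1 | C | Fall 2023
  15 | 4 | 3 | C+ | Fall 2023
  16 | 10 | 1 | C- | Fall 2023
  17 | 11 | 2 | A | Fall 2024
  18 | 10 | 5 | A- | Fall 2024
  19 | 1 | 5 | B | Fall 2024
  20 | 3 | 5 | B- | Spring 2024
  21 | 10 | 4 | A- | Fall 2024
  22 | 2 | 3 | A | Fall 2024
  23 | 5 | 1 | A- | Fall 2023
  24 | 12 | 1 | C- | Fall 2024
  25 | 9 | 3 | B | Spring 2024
SELECT name, year FROM students ORDER BY year DESC LIMIT 3

Execution result:
name | year
Tina Wilson | 4
Frank Johnson | 4
Quinn Williams | 3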